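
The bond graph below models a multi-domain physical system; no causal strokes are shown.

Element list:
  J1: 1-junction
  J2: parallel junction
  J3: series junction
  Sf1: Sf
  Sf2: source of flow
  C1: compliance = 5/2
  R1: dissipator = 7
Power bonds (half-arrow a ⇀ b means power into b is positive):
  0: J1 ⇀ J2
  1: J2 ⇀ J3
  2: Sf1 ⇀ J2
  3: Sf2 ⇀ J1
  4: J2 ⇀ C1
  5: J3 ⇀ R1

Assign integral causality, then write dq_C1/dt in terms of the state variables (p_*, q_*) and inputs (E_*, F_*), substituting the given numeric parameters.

bond 2 stroke at Sf1  (Sf1 fixes flow; stroke at Sf1)
bond 3 stroke at Sf2  (Sf2: flow source, stroke at near end)
bond 0 stroke at J1  (1-jn J1 has f-setter on 3)
bond 4 stroke at J2  (prefer integral on C1)
bond 1 stroke at J3  (0-jn J2 has e-setter on 4)
bond 5 stroke at R1  (closing 1-jn rule on J3)

dq_C1/dt = F_Sf1 + F_Sf2 - 2*q_C1/35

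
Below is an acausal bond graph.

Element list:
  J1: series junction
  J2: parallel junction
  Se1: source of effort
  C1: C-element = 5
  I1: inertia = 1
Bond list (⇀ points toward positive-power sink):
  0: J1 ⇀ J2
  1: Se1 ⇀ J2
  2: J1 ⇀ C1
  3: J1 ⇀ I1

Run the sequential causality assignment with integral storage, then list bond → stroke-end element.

b1 →J2  (Se1 (Se) sets effort on bond)
b0 →J1  (J2 effort already set via bond 1)
b2 →J1  (C1: C, integral causality)
b3 →I1  (J1: last free bond brings flow in)

#0 stroke at J1
#1 stroke at J2
#2 stroke at J1
#3 stroke at I1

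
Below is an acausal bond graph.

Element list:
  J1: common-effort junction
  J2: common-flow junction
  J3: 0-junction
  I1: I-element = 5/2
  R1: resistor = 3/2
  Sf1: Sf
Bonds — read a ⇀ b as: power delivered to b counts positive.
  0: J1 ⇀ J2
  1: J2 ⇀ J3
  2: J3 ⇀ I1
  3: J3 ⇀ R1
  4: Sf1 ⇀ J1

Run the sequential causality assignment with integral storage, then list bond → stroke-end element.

b4 stroke at Sf1  (source Sf1 imposes f)
b0 stroke at J1  (J1 needs exactly one e-in)
b1 stroke at J2  (J2 flow already set via bond 0)
b2 stroke at I1  (I1: I, integral causality)
b3 stroke at J3  (J3 needs exactly one e-in)

b0 |J1
b1 |J2
b2 |I1
b3 |J3
b4 |Sf1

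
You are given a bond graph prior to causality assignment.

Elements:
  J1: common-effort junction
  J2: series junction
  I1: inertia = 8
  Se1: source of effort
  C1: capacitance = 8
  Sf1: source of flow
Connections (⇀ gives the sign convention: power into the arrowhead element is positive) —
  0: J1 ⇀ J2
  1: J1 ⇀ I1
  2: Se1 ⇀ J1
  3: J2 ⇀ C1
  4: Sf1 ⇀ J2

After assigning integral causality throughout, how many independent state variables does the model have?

2  (C1, I1 all integral)

#2 stroke at J1  (Se1 fixes effort; stroke away)
#4 stroke at Sf1  (Sf1 (Sf) sets flow on bond)
#0 stroke at J2  (J1: bond 2 brought effort, rest push out)
#1 stroke at I1  (J1: bond 2 brought effort, rest push out)
#3 stroke at J2  (J2 flow already set via bond 4)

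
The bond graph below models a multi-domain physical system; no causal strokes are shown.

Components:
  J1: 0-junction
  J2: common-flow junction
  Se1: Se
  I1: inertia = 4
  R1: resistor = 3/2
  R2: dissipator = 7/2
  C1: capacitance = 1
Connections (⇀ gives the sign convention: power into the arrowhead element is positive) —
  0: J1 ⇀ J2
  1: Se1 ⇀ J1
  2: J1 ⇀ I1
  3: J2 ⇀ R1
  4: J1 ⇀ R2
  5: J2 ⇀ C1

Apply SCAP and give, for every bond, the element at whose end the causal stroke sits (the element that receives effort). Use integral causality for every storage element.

β1 |J1  (Se1: effort source, stroke at far end)
β0 |J2  (common-e at J1 fixed by 1)
β2 |I1  (0-jn J1 has e-setter on 1)
β4 |R2  (0-jn J1 has e-setter on 1)
β5 |J2  (prefer integral on C1)
β3 |R1  (J2: last free bond brings flow in)

bond 0 →J2
bond 1 →J1
bond 2 →I1
bond 3 →R1
bond 4 →R2
bond 5 →J2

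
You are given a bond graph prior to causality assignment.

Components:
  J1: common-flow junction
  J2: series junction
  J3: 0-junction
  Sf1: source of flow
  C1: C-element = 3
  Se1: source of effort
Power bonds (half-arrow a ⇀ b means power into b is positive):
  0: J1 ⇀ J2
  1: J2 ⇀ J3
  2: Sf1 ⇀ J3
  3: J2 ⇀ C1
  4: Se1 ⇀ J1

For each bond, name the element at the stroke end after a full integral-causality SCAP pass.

β2 |Sf1  (Sf1 fixes flow; stroke at Sf1)
β4 |J1  (Se1 (Se) sets effort on bond)
β0 |J2  (only one flow-in slot at J1)
β1 |J3  (J3: last free bond brings effort in)
β3 |J2  (1-jn J2 has f-setter on 1)

b0 stroke→J2
b1 stroke→J3
b2 stroke→Sf1
b3 stroke→J2
b4 stroke→J1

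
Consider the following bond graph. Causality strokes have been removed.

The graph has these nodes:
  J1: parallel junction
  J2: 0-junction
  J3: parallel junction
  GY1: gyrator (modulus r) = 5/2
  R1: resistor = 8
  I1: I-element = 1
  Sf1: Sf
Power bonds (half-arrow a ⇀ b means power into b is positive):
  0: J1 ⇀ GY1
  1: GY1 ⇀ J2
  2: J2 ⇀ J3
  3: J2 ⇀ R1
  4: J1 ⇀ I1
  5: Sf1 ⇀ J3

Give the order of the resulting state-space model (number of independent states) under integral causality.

1  (I1 all integral)

β5 stroke at Sf1  (source Sf1 imposes f)
β2 stroke at J3  (J3 needs exactly one e-in)
β4 stroke at I1  (I1 integral (f out))
β0 stroke at J1  (closing 0-jn rule on J1)
β1 stroke at J2  (GY1: gyrator matches bond 0)
β3 stroke at R1  (J2 effort already set via bond 1)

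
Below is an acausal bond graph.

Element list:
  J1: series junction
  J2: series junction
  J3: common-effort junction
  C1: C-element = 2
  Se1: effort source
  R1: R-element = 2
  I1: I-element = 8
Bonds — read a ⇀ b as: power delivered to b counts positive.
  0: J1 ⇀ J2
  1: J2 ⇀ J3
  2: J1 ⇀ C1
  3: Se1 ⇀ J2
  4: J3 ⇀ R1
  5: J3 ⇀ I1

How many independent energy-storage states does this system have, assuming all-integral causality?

#3 stroke→J2  (source Se1 imposes e)
#2 stroke→J1  (prefer integral on C1)
#0 stroke→J2  (closing 1-jn rule on J1)
#1 stroke→J3  (only one flow-in slot at J2)
#4 stroke→R1  (0-jn J3 has e-setter on 1)
#5 stroke→I1  (common-e at J3 fixed by 1)

2  (C1, I1 all integral)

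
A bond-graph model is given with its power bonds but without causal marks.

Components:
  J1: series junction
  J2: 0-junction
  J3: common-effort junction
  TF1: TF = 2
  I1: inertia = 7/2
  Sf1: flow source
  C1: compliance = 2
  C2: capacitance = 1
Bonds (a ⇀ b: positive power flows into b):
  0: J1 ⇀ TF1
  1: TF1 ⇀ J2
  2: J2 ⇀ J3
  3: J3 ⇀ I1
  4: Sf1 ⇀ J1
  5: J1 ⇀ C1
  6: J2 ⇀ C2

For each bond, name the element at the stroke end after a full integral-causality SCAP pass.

bond 4 stroke at Sf1  (Sf1 (Sf) sets flow on bond)
bond 0 stroke at J1  (J1 flow already set via bond 4)
bond 5 stroke at J1  (1-jn J1 has f-setter on 4)
bond 1 stroke at TF1  (TF1: transformer flips bond 0)
bond 3 stroke at I1  (I1 integral (f out))
bond 2 stroke at J3  (only one effort-in slot at J3)
bond 6 stroke at J2  (J2 needs exactly one e-in)

b0 stroke→J1
b1 stroke→TF1
b2 stroke→J3
b3 stroke→I1
b4 stroke→Sf1
b5 stroke→J1
b6 stroke→J2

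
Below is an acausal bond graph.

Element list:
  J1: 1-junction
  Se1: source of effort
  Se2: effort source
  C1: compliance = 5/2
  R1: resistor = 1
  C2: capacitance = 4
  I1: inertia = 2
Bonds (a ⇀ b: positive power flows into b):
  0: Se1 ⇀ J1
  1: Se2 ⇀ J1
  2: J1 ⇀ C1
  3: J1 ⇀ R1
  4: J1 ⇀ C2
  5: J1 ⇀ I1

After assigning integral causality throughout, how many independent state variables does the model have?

3  (C1, C2, I1 all integral)

β0 |J1  (Se1 (Se) sets effort on bond)
β1 |J1  (Se2 fixes effort; stroke away)
β2 |J1  (C1 outputs effort q/C1)
β4 |J1  (C2: C, integral causality)
β5 |I1  (I1: I, integral causality)
β3 |J1  (common-f at J1 fixed by 5)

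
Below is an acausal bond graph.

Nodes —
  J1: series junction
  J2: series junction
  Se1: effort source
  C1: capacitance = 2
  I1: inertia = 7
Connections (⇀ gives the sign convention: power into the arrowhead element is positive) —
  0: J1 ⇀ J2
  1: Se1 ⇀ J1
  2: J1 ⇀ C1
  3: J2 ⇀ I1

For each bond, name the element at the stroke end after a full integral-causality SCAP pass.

b1 →J1  (Se1 fixes effort; stroke away)
b2 →J1  (prefer integral on C1)
b0 →J2  (J1: last free bond brings flow in)
b3 →I1  (only one flow-in slot at J2)

b0 stroke at J2
b1 stroke at J1
b2 stroke at J1
b3 stroke at I1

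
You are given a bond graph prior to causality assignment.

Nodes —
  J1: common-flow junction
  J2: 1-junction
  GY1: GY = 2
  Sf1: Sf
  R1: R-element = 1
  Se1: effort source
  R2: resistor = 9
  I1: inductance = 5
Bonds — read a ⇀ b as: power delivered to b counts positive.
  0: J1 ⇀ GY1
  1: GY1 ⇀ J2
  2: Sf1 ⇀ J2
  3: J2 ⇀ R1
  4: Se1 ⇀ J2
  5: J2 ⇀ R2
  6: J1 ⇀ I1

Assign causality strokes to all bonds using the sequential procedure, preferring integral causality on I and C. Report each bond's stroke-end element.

#0 →J1
#1 →J2
#2 →Sf1
#3 →J2
#4 →J2
#5 →J2
#6 →I1

#2 →Sf1  (Sf1 fixes flow; stroke at Sf1)
#4 →J2  (Se1 fixes effort; stroke away)
#1 →J2  (J2 flow already set via bond 2)
#3 →J2  (common-f at J2 fixed by 2)
#5 →J2  (J2: bond 2 brought flow, rest push out)
#0 →J1  (GY1 both-in/both-out from 1)
#6 →I1  (J1 needs exactly one f-in)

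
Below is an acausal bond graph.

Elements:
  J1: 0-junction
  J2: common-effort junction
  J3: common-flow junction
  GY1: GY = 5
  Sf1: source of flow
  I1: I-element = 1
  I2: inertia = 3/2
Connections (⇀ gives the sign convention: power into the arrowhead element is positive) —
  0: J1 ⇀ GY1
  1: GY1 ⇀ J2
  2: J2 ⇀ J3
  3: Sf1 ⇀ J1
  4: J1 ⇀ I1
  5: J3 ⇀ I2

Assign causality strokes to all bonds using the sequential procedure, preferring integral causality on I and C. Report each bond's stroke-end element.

bond 0 →J1
bond 1 →J2
bond 2 →J3
bond 3 →Sf1
bond 4 →I1
bond 5 →I2

#3 |Sf1  (source Sf1 imposes f)
#4 |I1  (I1 integral (f out))
#0 |J1  (J1: last free bond brings effort in)
#1 |J2  (GY1: gyrator matches bond 0)
#2 |J3  (J2 effort already set via bond 1)
#5 |I2  (J3: last free bond brings flow in)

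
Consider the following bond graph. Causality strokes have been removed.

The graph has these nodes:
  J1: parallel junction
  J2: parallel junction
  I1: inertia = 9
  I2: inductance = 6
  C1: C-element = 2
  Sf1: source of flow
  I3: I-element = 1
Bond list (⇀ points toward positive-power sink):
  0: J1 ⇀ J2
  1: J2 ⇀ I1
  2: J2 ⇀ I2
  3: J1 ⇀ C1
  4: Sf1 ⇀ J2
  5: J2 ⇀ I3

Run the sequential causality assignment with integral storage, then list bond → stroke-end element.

bond 0 →J2
bond 1 →I1
bond 2 →I2
bond 3 →J1
bond 4 →Sf1
bond 5 →I3

#4 |Sf1  (Sf1: flow source, stroke at near end)
#1 |I1  (prefer integral on I1)
#2 |I2  (prefer integral on I2)
#3 |J1  (C1 outputs effort q/C1)
#0 |J2  (0-jn J1 has e-setter on 3)
#5 |I3  (common-e at J2 fixed by 0)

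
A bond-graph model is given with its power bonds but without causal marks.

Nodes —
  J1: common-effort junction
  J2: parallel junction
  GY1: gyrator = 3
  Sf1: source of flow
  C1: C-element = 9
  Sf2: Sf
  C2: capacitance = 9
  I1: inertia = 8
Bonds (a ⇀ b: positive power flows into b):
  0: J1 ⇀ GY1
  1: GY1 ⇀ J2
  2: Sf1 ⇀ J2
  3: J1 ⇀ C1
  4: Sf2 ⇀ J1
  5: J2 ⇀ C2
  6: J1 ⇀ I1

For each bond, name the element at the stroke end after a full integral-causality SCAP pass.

β2 |Sf1  (Sf1 fixes flow; stroke at Sf1)
β4 |Sf2  (Sf2: flow source, stroke at near end)
β3 |J1  (prefer integral on C1)
β0 |GY1  (J1: bond 3 brought effort, rest push out)
β6 |I1  (J1 effort already set via bond 3)
β1 |GY1  (GY GY1: same side as bond 0)
β5 |J2  (J2: last free bond brings effort in)

b0 stroke→GY1
b1 stroke→GY1
b2 stroke→Sf1
b3 stroke→J1
b4 stroke→Sf2
b5 stroke→J2
b6 stroke→I1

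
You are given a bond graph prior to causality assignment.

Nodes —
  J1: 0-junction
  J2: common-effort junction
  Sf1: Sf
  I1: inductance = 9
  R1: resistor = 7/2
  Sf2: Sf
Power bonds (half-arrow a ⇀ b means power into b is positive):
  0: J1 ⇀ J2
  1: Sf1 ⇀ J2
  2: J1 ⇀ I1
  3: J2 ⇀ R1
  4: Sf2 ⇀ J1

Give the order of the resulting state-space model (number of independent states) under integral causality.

#1 stroke at Sf1  (Sf1: flow source, stroke at near end)
#4 stroke at Sf2  (Sf2 fixes flow; stroke at Sf2)
#2 stroke at I1  (I1: I, integral causality)
#0 stroke at J1  (J1 needs exactly one e-in)
#3 stroke at J2  (J2 needs exactly one e-in)

1  (I1 all integral)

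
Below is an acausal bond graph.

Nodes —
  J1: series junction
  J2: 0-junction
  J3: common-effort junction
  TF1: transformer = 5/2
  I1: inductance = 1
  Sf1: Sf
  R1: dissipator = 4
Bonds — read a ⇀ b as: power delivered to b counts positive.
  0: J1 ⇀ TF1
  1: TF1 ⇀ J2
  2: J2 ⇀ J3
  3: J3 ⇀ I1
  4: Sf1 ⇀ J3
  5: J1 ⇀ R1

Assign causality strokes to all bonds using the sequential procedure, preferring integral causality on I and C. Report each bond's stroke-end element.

#4 stroke at Sf1  (Sf1: flow source, stroke at near end)
#3 stroke at I1  (I1: I, integral causality)
#2 stroke at J3  (J3: last free bond brings effort in)
#1 stroke at J2  (only one effort-in slot at J2)
#0 stroke at TF1  (TF TF1: opposite of bond 1)
#5 stroke at J1  (J1 flow already set via bond 0)

bond 0 |TF1
bond 1 |J2
bond 2 |J3
bond 3 |I1
bond 4 |Sf1
bond 5 |J1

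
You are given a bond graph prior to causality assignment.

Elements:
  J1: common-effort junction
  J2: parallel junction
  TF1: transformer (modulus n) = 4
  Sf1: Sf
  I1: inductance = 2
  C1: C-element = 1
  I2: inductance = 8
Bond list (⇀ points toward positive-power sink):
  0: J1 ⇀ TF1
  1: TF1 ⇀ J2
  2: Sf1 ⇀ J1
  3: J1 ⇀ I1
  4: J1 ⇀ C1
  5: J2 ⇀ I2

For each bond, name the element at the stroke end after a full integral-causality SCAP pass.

β0 stroke→TF1
β1 stroke→J2
β2 stroke→Sf1
β3 stroke→I1
β4 stroke→J1
β5 stroke→I2

bond 2 stroke at Sf1  (Sf1 (Sf) sets flow on bond)
bond 3 stroke at I1  (I1 integral (f out))
bond 4 stroke at J1  (prefer integral on C1)
bond 0 stroke at TF1  (J1 effort already set via bond 4)
bond 1 stroke at J2  (TF1 one-in-one-out from 0)
bond 5 stroke at I2  (common-e at J2 fixed by 1)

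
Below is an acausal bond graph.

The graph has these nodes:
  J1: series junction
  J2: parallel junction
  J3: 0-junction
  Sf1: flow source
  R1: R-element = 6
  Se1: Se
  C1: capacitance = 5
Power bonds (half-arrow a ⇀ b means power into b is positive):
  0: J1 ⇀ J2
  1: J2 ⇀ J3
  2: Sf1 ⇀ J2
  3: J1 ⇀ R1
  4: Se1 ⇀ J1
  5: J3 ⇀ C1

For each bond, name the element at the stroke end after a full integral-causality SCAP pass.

b2 →Sf1  (Sf1 fixes flow; stroke at Sf1)
b4 →J1  (Se1: effort source, stroke at far end)
b5 →J3  (C1: C, integral causality)
b1 →J2  (J3 effort already set via bond 5)
b0 →J1  (0-jn J2 has e-setter on 1)
b3 →R1  (only one flow-in slot at J1)

#0 stroke→J1
#1 stroke→J2
#2 stroke→Sf1
#3 stroke→R1
#4 stroke→J1
#5 stroke→J3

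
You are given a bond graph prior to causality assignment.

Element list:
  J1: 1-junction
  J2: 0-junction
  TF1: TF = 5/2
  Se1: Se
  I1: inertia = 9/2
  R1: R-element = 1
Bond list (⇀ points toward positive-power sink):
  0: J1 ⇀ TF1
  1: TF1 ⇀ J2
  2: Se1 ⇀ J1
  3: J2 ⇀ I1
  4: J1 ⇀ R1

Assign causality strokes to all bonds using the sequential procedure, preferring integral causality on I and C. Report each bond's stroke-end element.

β2 |J1  (Se1: effort source, stroke at far end)
β3 |I1  (prefer integral on I1)
β1 |J2  (J2 needs exactly one e-in)
β0 |TF1  (TF TF1: opposite of bond 1)
β4 |J1  (1-jn J1 has f-setter on 0)

#0 stroke→TF1
#1 stroke→J2
#2 stroke→J1
#3 stroke→I1
#4 stroke→J1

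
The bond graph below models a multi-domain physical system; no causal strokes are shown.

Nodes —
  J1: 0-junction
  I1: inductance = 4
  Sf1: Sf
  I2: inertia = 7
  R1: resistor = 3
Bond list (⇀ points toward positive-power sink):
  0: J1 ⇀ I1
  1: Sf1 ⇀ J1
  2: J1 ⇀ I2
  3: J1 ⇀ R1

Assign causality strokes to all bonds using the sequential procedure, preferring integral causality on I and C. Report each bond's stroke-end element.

bond 1 stroke at Sf1  (source Sf1 imposes f)
bond 0 stroke at I1  (I1 integral (f out))
bond 2 stroke at I2  (prefer integral on I2)
bond 3 stroke at J1  (only one effort-in slot at J1)

bond 0 stroke→I1
bond 1 stroke→Sf1
bond 2 stroke→I2
bond 3 stroke→J1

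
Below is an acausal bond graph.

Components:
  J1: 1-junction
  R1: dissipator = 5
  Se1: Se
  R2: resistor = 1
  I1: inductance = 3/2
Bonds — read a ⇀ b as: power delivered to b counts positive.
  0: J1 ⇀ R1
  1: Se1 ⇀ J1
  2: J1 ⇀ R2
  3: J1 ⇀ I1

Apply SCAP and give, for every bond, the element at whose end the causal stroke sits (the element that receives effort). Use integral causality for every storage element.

b0 stroke→J1
b1 stroke→J1
b2 stroke→J1
b3 stroke→I1

bond 1 stroke at J1  (Se1: effort source, stroke at far end)
bond 3 stroke at I1  (I1 integral (f out))
bond 0 stroke at J1  (J1: bond 3 brought flow, rest push out)
bond 2 stroke at J1  (J1 flow already set via bond 3)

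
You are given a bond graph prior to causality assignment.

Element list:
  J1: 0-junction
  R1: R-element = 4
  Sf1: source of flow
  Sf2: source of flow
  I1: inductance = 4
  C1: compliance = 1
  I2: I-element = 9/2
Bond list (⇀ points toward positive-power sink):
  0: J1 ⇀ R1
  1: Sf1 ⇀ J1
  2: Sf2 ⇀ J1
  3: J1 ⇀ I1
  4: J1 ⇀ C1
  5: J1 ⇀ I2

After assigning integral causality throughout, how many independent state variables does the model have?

#1 |Sf1  (Sf1: flow source, stroke at near end)
#2 |Sf2  (Sf2 fixes flow; stroke at Sf2)
#3 |I1  (I1 integral (f out))
#4 |J1  (C1 integral (e out))
#0 |R1  (common-e at J1 fixed by 4)
#5 |I2  (J1: bond 4 brought effort, rest push out)

3  (C1, I1, I2 all integral)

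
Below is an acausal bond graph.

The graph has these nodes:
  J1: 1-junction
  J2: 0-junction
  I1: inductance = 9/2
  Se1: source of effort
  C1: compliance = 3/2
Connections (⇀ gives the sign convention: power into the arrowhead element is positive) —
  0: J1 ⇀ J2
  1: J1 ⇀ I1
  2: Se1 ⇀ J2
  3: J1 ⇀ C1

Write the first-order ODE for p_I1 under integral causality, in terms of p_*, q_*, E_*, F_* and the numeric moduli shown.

dp_I1/dt = -E_Se1 - 2*q_C1/3

bond 2 →J2  (Se1 (Se) sets effort on bond)
bond 0 →J1  (J2: bond 2 brought effort, rest push out)
bond 1 →I1  (I1: I, integral causality)
bond 3 →J1  (J1: bond 1 brought flow, rest push out)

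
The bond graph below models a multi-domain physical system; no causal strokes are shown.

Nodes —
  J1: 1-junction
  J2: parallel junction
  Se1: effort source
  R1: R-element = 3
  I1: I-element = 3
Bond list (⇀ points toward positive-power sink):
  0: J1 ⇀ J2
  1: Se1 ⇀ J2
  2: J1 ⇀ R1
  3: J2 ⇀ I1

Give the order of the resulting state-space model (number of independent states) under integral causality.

b1 stroke→J2  (Se1 fixes effort; stroke away)
b0 stroke→J1  (J2: bond 1 brought effort, rest push out)
b3 stroke→I1  (J2: bond 1 brought effort, rest push out)
b2 stroke→R1  (J1: last free bond brings flow in)

1  (I1 all integral)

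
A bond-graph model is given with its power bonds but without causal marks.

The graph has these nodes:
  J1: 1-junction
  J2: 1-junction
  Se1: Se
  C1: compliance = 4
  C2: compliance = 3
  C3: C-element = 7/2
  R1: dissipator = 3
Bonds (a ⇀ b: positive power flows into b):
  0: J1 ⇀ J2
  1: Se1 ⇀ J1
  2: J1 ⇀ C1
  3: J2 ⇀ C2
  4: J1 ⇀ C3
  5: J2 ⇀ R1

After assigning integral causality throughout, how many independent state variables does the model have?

3  (C1, C2, C3 all integral)

#1 stroke→J1  (Se1 fixes effort; stroke away)
#2 stroke→J1  (C1 outputs effort q/C1)
#3 stroke→J2  (C2 outputs effort q/C2)
#4 stroke→J1  (C3 integral (e out))
#0 stroke→J2  (J1: last free bond brings flow in)
#5 stroke→R1  (J2 needs exactly one f-in)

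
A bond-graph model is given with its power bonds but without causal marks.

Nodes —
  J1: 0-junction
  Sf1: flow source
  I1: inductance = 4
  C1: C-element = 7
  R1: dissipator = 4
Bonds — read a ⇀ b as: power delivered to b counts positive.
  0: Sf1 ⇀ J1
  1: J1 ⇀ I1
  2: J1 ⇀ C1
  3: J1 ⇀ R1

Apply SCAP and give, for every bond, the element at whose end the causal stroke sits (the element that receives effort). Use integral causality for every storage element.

b0 stroke→Sf1
b1 stroke→I1
b2 stroke→J1
b3 stroke→R1

bond 0 stroke→Sf1  (Sf1 (Sf) sets flow on bond)
bond 1 stroke→I1  (I1: I, integral causality)
bond 2 stroke→J1  (C1 outputs effort q/C1)
bond 3 stroke→R1  (0-jn J1 has e-setter on 2)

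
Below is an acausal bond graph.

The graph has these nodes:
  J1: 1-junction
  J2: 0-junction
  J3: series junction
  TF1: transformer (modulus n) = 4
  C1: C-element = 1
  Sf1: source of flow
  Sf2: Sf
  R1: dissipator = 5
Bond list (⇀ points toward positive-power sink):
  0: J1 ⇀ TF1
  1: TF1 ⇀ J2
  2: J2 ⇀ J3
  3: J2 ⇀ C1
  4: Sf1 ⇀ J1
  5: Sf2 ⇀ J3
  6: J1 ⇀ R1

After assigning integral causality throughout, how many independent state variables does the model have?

1  (C1 all integral)

bond 4 stroke→Sf1  (source Sf1 imposes f)
bond 5 stroke→Sf2  (Sf2 (Sf) sets flow on bond)
bond 0 stroke→J1  (J1 flow already set via bond 4)
bond 6 stroke→J1  (1-jn J1 has f-setter on 4)
bond 2 stroke→J3  (J3 flow already set via bond 5)
bond 1 stroke→TF1  (TF TF1: opposite of bond 0)
bond 3 stroke→J2  (only one effort-in slot at J2)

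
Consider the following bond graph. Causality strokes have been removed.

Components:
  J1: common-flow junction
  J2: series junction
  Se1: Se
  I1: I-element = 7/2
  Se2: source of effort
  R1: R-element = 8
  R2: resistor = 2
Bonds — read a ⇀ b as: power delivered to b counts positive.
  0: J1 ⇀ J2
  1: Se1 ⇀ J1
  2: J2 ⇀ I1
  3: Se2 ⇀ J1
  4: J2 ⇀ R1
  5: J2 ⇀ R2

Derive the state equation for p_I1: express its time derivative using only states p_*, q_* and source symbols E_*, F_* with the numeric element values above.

b1 |J1  (Se1: effort source, stroke at far end)
b3 |J1  (Se2 fixes effort; stroke away)
b0 |J2  (only one flow-in slot at J1)
b2 |I1  (prefer integral on I1)
b4 |J2  (J2: bond 2 brought flow, rest push out)
b5 |J2  (J2 flow already set via bond 2)

dp_I1/dt = E_Se1 + E_Se2 - 20*p_I1/7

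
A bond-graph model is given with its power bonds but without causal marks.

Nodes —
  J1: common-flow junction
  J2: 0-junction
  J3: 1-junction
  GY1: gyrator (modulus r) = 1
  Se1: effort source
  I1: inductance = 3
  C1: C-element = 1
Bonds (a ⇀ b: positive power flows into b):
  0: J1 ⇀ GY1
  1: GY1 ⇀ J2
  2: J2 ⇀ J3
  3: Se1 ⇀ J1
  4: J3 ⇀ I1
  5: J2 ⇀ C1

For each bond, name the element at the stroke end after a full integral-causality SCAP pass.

#0 stroke→GY1
#1 stroke→GY1
#2 stroke→J3
#3 stroke→J1
#4 stroke→I1
#5 stroke→J2

β3 stroke→J1  (source Se1 imposes e)
β0 stroke→GY1  (J1 needs exactly one f-in)
β1 stroke→GY1  (GY GY1: same side as bond 0)
β4 stroke→I1  (I1 integral (f out))
β2 stroke→J3  (J3: bond 4 brought flow, rest push out)
β5 stroke→J2  (J2: last free bond brings effort in)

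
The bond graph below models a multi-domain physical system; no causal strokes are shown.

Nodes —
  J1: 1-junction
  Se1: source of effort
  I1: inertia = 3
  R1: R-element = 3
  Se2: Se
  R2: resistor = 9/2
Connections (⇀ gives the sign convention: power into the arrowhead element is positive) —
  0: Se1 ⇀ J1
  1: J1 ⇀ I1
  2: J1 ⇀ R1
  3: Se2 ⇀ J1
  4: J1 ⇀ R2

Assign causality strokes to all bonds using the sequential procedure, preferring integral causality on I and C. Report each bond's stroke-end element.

bond 0 stroke at J1
bond 1 stroke at I1
bond 2 stroke at J1
bond 3 stroke at J1
bond 4 stroke at J1

#0 stroke at J1  (Se1 fixes effort; stroke away)
#3 stroke at J1  (Se2 fixes effort; stroke away)
#1 stroke at I1  (I1 outputs flow p/I1)
#2 stroke at J1  (J1: bond 1 brought flow, rest push out)
#4 stroke at J1  (common-f at J1 fixed by 1)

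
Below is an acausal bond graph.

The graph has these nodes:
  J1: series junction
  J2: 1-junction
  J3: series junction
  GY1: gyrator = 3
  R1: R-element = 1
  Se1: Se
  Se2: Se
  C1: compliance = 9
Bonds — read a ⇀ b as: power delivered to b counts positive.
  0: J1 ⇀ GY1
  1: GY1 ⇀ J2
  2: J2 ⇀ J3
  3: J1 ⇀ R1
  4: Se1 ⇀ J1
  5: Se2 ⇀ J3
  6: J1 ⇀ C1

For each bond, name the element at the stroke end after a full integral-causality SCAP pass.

#4 stroke at J1  (Se1 (Se) sets effort on bond)
#5 stroke at J3  (Se2 (Se) sets effort on bond)
#2 stroke at J2  (J3 needs exactly one f-in)
#1 stroke at GY1  (J2 needs exactly one f-in)
#0 stroke at GY1  (GY1 both-in/both-out from 1)
#3 stroke at J1  (J1: bond 0 brought flow, rest push out)
#6 stroke at J1  (common-f at J1 fixed by 0)

β0 stroke→GY1
β1 stroke→GY1
β2 stroke→J2
β3 stroke→J1
β4 stroke→J1
β5 stroke→J3
β6 stroke→J1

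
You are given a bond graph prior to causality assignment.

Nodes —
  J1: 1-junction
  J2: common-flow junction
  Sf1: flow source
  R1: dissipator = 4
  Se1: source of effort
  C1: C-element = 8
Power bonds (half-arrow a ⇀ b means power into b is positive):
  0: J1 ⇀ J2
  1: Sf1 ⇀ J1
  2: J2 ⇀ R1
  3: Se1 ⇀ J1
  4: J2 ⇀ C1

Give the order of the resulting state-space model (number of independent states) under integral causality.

1  (C1 all integral)

bond 1 stroke→Sf1  (Sf1 (Sf) sets flow on bond)
bond 3 stroke→J1  (source Se1 imposes e)
bond 0 stroke→J1  (common-f at J1 fixed by 1)
bond 2 stroke→J2  (1-jn J2 has f-setter on 0)
bond 4 stroke→J2  (J2: bond 0 brought flow, rest push out)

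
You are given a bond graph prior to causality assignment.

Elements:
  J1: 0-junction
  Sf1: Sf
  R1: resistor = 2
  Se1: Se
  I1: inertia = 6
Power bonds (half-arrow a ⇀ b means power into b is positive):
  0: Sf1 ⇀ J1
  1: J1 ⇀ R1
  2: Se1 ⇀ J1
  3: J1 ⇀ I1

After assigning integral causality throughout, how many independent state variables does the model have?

1  (I1 all integral)

b0 stroke→Sf1  (Sf1 fixes flow; stroke at Sf1)
b2 stroke→J1  (source Se1 imposes e)
b1 stroke→R1  (J1 effort already set via bond 2)
b3 stroke→I1  (0-jn J1 has e-setter on 2)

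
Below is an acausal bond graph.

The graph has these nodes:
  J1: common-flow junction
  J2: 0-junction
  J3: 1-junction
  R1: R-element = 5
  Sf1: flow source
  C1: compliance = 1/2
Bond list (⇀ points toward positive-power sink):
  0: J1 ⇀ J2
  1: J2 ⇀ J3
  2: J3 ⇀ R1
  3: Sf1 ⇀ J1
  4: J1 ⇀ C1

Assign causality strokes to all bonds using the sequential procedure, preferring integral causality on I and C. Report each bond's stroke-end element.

bond 3 |Sf1  (Sf1 (Sf) sets flow on bond)
bond 0 |J1  (J1 flow already set via bond 3)
bond 4 |J1  (common-f at J1 fixed by 3)
bond 1 |J2  (closing 0-jn rule on J2)
bond 2 |J3  (common-f at J3 fixed by 1)

b0 |J1
b1 |J2
b2 |J3
b3 |Sf1
b4 |J1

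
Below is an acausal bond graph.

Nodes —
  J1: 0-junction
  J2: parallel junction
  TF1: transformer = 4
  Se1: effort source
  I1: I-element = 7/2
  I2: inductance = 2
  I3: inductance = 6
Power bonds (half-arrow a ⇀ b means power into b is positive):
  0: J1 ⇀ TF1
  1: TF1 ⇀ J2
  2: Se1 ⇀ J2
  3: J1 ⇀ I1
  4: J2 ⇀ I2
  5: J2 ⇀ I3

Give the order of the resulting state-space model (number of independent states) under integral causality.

bond 2 stroke→J2  (source Se1 imposes e)
bond 1 stroke→TF1  (common-e at J2 fixed by 2)
bond 4 stroke→I2  (J2 effort already set via bond 2)
bond 5 stroke→I3  (common-e at J2 fixed by 2)
bond 0 stroke→J1  (through TF1, causality passes straight; one stroke at TF1)
bond 3 stroke→I1  (0-jn J1 has e-setter on 0)

3  (I1, I2, I3 all integral)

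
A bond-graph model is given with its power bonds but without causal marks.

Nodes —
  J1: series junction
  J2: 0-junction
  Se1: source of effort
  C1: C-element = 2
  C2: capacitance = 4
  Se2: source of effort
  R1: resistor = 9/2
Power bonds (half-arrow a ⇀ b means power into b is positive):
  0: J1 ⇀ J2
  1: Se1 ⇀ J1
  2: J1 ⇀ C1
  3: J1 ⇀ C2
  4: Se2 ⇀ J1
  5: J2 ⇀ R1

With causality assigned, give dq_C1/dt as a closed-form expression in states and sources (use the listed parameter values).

b1 →J1  (Se1 fixes effort; stroke away)
b4 →J1  (Se2 (Se) sets effort on bond)
b2 →J1  (C1 outputs effort q/C1)
b3 →J1  (C2 integral (e out))
b0 →J2  (closing 1-jn rule on J1)
b5 →R1  (common-e at J2 fixed by 0)

dq_C1/dt = 2*E_Se1/9 + 2*E_Se2/9 - q_C1/9 - q_C2/18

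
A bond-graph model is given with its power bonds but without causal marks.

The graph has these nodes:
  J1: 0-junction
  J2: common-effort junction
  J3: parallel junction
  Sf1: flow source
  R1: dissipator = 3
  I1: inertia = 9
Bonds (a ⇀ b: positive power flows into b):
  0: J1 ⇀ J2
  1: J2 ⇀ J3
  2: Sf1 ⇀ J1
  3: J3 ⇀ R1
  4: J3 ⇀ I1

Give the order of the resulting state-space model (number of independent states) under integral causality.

#2 →Sf1  (Sf1 (Sf) sets flow on bond)
#0 →J1  (J1: last free bond brings effort in)
#1 →J2  (closing 0-jn rule on J2)
#4 →I1  (I1 outputs flow p/I1)
#3 →J3  (only one effort-in slot at J3)

1  (I1 all integral)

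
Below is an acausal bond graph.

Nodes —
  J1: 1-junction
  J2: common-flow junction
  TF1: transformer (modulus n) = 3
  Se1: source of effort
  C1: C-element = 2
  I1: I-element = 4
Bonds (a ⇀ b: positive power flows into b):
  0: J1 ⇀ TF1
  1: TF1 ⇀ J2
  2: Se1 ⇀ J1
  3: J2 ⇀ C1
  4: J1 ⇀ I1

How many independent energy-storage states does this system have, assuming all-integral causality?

bond 2 |J1  (Se1: effort source, stroke at far end)
bond 3 |J2  (prefer integral on C1)
bond 1 |TF1  (closing 1-jn rule on J2)
bond 0 |J1  (TF TF1: opposite of bond 1)
bond 4 |I1  (J1: last free bond brings flow in)

2  (C1, I1 all integral)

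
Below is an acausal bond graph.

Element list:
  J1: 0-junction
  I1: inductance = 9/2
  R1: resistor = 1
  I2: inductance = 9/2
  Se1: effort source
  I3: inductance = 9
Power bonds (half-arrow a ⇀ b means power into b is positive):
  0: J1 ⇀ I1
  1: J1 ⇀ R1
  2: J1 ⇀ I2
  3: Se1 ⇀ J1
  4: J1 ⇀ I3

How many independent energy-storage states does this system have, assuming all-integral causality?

β3 stroke at J1  (Se1: effort source, stroke at far end)
β0 stroke at I1  (0-jn J1 has e-setter on 3)
β1 stroke at R1  (common-e at J1 fixed by 3)
β2 stroke at I2  (J1: bond 3 brought effort, rest push out)
β4 stroke at I3  (common-e at J1 fixed by 3)

3  (I1, I2, I3 all integral)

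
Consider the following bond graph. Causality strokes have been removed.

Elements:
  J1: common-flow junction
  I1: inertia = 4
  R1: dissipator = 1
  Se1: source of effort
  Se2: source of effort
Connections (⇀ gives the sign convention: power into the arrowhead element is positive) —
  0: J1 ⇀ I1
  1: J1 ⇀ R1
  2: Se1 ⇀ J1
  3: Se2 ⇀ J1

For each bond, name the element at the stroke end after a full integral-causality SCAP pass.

b0 stroke at I1
b1 stroke at J1
b2 stroke at J1
b3 stroke at J1

β2 stroke at J1  (source Se1 imposes e)
β3 stroke at J1  (Se2 fixes effort; stroke away)
β0 stroke at I1  (I1 integral (f out))
β1 stroke at J1  (J1: bond 0 brought flow, rest push out)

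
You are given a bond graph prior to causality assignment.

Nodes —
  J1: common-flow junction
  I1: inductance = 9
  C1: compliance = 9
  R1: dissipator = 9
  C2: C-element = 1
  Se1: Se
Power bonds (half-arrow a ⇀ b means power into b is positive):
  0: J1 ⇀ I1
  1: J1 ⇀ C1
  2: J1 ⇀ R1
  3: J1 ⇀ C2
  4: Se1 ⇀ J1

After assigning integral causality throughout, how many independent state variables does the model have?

β4 →J1  (Se1 (Se) sets effort on bond)
β0 →I1  (I1 integral (f out))
β1 →J1  (J1 flow already set via bond 0)
β2 →J1  (J1 flow already set via bond 0)
β3 →J1  (1-jn J1 has f-setter on 0)

3  (C1, C2, I1 all integral)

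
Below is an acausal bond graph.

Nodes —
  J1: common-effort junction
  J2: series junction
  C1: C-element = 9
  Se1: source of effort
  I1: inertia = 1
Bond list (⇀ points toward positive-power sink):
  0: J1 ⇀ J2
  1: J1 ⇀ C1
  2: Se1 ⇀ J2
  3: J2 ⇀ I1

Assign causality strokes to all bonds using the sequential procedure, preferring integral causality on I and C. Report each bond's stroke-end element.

b2 →J2  (Se1 fixes effort; stroke away)
b1 →J1  (C1: C, integral causality)
b0 →J2  (common-e at J1 fixed by 1)
b3 →I1  (J2 needs exactly one f-in)

b0 stroke→J2
b1 stroke→J1
b2 stroke→J2
b3 stroke→I1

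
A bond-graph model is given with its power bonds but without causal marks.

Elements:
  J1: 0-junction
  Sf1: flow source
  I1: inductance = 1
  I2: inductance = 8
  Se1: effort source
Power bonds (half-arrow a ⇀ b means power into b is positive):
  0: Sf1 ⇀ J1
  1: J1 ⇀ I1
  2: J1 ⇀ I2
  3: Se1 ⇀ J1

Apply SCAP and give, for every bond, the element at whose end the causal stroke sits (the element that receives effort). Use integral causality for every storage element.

bond 0 stroke→Sf1  (Sf1 fixes flow; stroke at Sf1)
bond 3 stroke→J1  (source Se1 imposes e)
bond 1 stroke→I1  (common-e at J1 fixed by 3)
bond 2 stroke→I2  (0-jn J1 has e-setter on 3)

bond 0 →Sf1
bond 1 →I1
bond 2 →I2
bond 3 →J1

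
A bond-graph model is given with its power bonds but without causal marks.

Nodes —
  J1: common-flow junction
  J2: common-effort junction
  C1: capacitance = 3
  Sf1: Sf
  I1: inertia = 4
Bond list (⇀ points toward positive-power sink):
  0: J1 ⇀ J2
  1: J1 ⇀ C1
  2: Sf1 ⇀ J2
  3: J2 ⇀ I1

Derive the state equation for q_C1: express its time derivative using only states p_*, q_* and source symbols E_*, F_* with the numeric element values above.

#2 |Sf1  (source Sf1 imposes f)
#1 |J1  (C1 outputs effort q/C1)
#0 |J2  (J1: last free bond brings flow in)
#3 |I1  (J2 effort already set via bond 0)

dq_C1/dt = -F_Sf1 + p_I1/4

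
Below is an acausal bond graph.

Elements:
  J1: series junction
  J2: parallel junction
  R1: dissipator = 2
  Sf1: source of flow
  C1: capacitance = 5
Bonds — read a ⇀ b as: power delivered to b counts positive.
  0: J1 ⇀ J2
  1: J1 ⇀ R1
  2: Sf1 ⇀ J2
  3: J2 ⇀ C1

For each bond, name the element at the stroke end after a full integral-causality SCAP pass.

b2 stroke→Sf1  (source Sf1 imposes f)
b3 stroke→J2  (C1 integral (e out))
b0 stroke→J1  (0-jn J2 has e-setter on 3)
b1 stroke→R1  (only one flow-in slot at J1)

bond 0 stroke→J1
bond 1 stroke→R1
bond 2 stroke→Sf1
bond 3 stroke→J2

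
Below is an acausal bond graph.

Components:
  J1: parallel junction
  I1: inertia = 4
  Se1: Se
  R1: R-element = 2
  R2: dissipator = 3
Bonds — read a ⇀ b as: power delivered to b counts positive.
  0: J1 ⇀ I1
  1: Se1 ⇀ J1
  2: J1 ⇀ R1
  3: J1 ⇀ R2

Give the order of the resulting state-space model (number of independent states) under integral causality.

bond 1 stroke→J1  (Se1: effort source, stroke at far end)
bond 0 stroke→I1  (common-e at J1 fixed by 1)
bond 2 stroke→R1  (J1: bond 1 brought effort, rest push out)
bond 3 stroke→R2  (J1 effort already set via bond 1)

1  (I1 all integral)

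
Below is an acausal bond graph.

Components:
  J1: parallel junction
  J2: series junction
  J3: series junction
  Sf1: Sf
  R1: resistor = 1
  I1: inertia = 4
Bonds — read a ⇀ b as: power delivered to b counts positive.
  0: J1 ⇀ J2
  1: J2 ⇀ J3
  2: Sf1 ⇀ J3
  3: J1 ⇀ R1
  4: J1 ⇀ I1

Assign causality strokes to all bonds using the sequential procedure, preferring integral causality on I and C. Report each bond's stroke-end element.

b0 →J2
b1 →J3
b2 →Sf1
b3 →J1
b4 →I1

bond 2 stroke→Sf1  (Sf1 fixes flow; stroke at Sf1)
bond 1 stroke→J3  (common-f at J3 fixed by 2)
bond 0 stroke→J2  (1-jn J2 has f-setter on 1)
bond 4 stroke→I1  (I1 integral (f out))
bond 3 stroke→J1  (closing 0-jn rule on J1)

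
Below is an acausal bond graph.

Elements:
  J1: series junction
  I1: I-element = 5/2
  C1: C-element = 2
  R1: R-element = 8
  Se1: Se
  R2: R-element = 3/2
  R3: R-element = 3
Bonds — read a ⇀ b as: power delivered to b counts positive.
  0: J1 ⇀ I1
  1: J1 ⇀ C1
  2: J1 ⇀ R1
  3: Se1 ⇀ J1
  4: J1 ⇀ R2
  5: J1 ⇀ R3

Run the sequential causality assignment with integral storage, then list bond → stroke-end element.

#0 stroke at I1
#1 stroke at J1
#2 stroke at J1
#3 stroke at J1
#4 stroke at J1
#5 stroke at J1

bond 3 stroke at J1  (Se1 fixes effort; stroke away)
bond 0 stroke at I1  (I1: I, integral causality)
bond 1 stroke at J1  (common-f at J1 fixed by 0)
bond 2 stroke at J1  (1-jn J1 has f-setter on 0)
bond 4 stroke at J1  (J1: bond 0 brought flow, rest push out)
bond 5 stroke at J1  (J1 flow already set via bond 0)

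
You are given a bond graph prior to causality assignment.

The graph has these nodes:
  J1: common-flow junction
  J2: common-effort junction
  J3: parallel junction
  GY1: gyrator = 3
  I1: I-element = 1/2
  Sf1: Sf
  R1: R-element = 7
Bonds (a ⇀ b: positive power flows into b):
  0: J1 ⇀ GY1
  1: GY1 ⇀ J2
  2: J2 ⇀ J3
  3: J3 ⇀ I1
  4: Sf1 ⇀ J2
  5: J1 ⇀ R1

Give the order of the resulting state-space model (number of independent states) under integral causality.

1  (I1 all integral)

#4 stroke at Sf1  (Sf1 (Sf) sets flow on bond)
#3 stroke at I1  (I1 integral (f out))
#2 stroke at J3  (J3: last free bond brings effort in)
#1 stroke at J2  (J2 needs exactly one e-in)
#0 stroke at J1  (GY1 both-in/both-out from 1)
#5 stroke at R1  (J1: last free bond brings flow in)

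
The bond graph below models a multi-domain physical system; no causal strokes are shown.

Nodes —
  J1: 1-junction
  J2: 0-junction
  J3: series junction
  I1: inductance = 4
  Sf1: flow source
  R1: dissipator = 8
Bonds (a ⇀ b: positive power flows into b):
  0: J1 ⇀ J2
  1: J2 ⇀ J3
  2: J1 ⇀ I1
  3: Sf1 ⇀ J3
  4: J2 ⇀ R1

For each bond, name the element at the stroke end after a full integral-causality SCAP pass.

#0 →J1
#1 →J3
#2 →I1
#3 →Sf1
#4 →J2

#3 →Sf1  (source Sf1 imposes f)
#1 →J3  (1-jn J3 has f-setter on 3)
#2 →I1  (I1 integral (f out))
#0 →J1  (common-f at J1 fixed by 2)
#4 →J2  (only one effort-in slot at J2)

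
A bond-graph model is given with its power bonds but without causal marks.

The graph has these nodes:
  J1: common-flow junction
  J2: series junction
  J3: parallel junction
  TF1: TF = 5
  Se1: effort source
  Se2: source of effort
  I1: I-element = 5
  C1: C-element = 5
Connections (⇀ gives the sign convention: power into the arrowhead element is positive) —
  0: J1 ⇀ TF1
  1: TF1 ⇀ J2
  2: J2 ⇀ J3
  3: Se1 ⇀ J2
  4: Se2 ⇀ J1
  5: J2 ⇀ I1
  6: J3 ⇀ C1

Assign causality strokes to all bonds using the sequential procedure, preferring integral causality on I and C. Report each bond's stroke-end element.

β0 →TF1
β1 →J2
β2 →J2
β3 →J2
β4 →J1
β5 →I1
β6 →J3

#3 |J2  (Se1 (Se) sets effort on bond)
#4 |J1  (Se2 fixes effort; stroke away)
#0 |TF1  (J1: last free bond brings flow in)
#1 |J2  (TF1: transformer flips bond 0)
#5 |I1  (prefer integral on I1)
#2 |J2  (common-f at J2 fixed by 5)
#6 |J3  (J3 needs exactly one e-in)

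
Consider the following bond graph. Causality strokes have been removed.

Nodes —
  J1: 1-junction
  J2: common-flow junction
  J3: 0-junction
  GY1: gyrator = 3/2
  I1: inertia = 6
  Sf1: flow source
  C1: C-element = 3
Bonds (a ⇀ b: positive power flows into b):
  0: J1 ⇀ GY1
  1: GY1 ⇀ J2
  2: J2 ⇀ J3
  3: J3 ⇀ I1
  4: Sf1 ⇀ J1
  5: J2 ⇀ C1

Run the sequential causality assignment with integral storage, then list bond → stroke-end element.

#0 →J1
#1 →J2
#2 →J3
#3 →I1
#4 →Sf1
#5 →J2

β4 stroke at Sf1  (source Sf1 imposes f)
β0 stroke at J1  (1-jn J1 has f-setter on 4)
β1 stroke at J2  (GY1: gyrator matches bond 0)
β3 stroke at I1  (I1 outputs flow p/I1)
β2 stroke at J3  (closing 0-jn rule on J3)
β5 stroke at J2  (common-f at J2 fixed by 2)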